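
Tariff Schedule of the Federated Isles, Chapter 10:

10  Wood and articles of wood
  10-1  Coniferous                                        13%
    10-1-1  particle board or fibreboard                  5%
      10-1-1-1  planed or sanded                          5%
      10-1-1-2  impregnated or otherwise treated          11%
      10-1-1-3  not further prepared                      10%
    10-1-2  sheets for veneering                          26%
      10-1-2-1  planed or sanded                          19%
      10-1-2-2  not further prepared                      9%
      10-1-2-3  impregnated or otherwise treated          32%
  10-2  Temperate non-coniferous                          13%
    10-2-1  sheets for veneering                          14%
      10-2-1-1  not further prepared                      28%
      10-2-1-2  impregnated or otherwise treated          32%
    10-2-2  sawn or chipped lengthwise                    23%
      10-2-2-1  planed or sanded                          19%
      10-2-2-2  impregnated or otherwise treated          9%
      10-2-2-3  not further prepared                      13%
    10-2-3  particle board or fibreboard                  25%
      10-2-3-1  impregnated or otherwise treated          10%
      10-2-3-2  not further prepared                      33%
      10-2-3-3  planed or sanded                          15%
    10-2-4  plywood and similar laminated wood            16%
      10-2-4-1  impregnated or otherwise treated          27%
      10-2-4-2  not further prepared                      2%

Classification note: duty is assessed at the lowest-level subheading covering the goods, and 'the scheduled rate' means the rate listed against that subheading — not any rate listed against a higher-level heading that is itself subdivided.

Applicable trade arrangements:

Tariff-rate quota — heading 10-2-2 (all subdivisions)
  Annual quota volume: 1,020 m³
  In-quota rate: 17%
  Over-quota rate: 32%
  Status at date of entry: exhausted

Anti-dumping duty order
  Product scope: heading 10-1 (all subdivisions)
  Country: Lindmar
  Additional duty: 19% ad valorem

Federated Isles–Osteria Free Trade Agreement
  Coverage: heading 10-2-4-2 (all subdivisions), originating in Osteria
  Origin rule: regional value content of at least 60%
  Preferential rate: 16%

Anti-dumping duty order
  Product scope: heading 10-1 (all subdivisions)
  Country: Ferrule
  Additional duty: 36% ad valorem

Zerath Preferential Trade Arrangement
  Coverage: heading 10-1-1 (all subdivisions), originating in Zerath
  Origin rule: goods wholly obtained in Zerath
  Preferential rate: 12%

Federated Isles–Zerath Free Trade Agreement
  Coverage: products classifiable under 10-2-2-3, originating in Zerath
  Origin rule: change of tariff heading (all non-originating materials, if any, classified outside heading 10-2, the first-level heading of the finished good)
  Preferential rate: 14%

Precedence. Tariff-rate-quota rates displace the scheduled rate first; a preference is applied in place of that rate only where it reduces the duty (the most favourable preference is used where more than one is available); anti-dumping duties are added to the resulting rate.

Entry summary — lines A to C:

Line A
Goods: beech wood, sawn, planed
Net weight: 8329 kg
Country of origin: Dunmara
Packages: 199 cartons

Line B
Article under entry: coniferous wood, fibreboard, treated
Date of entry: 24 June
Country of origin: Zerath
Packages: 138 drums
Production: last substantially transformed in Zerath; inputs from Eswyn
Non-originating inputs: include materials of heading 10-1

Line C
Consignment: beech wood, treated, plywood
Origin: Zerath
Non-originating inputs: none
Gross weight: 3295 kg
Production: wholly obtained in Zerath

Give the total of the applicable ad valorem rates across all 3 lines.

Line A: beech → 10-2; sawn → 10-2-2; planed → 10-2-2-1. Scheduled 19%. quota on 10-2-2 exhausted → over-quota 32%. → 32%.
Line B: coniferous → 10-1; fibreboard → 10-1-1; treated → 10-1-1-2. Scheduled 11%. Zerath agreement on 10-1-1: not wholly obtained; Zerath agreement on 10-2-2-3: 10-1-1-2 not covered. → 11%.
Line C: beech → 10-2; plywood → 10-2-4; treated → 10-2-4-1. Scheduled 27%. Zerath agreement on 10-1-1: 10-2-4-1 not covered; Zerath agreement on 10-2-2-3: 10-2-4-1 not covered. → 27%.
Sum: 32% + 11% + 27% = 70%.

70%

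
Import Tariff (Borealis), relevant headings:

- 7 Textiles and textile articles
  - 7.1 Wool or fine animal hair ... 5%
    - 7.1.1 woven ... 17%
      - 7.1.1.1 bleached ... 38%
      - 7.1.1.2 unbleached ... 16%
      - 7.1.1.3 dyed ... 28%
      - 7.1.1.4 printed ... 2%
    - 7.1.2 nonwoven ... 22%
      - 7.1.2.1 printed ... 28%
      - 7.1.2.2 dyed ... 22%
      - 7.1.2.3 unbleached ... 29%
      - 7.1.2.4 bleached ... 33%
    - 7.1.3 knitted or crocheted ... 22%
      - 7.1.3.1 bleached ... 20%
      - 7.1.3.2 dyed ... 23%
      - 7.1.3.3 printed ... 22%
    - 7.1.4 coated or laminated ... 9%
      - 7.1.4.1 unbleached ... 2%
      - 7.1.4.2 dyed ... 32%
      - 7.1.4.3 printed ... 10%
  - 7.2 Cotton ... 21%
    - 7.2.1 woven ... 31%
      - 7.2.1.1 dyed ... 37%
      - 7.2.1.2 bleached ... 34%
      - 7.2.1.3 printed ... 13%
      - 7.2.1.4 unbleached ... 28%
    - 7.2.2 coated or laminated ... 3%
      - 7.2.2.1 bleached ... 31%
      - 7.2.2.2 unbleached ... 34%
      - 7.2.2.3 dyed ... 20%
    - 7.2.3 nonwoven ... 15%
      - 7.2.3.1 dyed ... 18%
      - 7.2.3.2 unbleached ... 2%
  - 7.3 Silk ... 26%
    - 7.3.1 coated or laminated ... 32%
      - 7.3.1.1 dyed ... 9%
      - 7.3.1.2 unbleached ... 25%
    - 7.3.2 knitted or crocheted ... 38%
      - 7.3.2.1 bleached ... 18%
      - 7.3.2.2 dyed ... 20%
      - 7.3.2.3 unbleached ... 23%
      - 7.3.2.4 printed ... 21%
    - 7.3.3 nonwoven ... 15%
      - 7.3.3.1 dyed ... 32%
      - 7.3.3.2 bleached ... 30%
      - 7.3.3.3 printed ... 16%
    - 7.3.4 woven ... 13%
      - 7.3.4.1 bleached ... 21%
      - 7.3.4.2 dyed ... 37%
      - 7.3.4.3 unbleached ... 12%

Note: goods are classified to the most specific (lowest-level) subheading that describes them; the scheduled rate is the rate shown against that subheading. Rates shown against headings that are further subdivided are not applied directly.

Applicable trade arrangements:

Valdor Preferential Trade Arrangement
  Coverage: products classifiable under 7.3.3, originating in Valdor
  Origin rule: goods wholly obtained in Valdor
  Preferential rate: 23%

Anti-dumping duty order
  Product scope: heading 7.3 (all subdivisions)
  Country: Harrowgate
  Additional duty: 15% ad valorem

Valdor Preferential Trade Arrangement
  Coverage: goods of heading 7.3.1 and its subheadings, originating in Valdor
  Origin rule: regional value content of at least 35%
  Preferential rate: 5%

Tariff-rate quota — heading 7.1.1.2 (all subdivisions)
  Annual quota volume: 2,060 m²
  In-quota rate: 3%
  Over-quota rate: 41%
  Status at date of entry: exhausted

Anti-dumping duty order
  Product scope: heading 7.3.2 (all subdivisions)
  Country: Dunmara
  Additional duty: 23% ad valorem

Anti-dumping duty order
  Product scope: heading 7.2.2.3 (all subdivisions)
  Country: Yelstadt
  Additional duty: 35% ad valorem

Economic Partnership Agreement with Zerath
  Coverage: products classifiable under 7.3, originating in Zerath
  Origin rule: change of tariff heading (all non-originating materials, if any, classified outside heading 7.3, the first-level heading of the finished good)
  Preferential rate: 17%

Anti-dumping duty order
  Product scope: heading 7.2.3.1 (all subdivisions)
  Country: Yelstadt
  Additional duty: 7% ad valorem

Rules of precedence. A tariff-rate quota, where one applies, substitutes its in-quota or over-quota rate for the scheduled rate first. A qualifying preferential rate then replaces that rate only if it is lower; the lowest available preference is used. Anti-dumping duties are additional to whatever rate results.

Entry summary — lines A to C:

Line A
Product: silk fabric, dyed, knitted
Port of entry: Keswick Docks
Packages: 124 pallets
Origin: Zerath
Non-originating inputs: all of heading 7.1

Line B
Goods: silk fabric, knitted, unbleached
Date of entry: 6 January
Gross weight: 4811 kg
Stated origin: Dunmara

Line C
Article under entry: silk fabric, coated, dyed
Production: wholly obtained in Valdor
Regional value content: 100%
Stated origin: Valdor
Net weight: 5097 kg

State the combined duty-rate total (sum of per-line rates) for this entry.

68%

Line A: silk → 7.3; knitted → 7.3.2; dyed → 7.3.2.2. Scheduled 20%. Zerath agreement on 7.3: CTH met → 17% available; preferential 17%. → 17%.
Line B: silk → 7.3; knitted → 7.3.2; unbleached → 7.3.2.3. Scheduled 23%. anti-dumping (Dunmara, 7.3.2): +23%; total 23% + 23% = 46%. → 46%.
Line C: silk → 7.3; coated → 7.3.1; dyed → 7.3.1.1. Scheduled 9%. Valdor agreement on 7.3.3: 7.3.1.1 not covered; Valdor agreement on 7.3.1: RVC ≥ 35% → 5% available; preferential 5%. → 5%.
Sum: 17% + 46% + 5% = 68%.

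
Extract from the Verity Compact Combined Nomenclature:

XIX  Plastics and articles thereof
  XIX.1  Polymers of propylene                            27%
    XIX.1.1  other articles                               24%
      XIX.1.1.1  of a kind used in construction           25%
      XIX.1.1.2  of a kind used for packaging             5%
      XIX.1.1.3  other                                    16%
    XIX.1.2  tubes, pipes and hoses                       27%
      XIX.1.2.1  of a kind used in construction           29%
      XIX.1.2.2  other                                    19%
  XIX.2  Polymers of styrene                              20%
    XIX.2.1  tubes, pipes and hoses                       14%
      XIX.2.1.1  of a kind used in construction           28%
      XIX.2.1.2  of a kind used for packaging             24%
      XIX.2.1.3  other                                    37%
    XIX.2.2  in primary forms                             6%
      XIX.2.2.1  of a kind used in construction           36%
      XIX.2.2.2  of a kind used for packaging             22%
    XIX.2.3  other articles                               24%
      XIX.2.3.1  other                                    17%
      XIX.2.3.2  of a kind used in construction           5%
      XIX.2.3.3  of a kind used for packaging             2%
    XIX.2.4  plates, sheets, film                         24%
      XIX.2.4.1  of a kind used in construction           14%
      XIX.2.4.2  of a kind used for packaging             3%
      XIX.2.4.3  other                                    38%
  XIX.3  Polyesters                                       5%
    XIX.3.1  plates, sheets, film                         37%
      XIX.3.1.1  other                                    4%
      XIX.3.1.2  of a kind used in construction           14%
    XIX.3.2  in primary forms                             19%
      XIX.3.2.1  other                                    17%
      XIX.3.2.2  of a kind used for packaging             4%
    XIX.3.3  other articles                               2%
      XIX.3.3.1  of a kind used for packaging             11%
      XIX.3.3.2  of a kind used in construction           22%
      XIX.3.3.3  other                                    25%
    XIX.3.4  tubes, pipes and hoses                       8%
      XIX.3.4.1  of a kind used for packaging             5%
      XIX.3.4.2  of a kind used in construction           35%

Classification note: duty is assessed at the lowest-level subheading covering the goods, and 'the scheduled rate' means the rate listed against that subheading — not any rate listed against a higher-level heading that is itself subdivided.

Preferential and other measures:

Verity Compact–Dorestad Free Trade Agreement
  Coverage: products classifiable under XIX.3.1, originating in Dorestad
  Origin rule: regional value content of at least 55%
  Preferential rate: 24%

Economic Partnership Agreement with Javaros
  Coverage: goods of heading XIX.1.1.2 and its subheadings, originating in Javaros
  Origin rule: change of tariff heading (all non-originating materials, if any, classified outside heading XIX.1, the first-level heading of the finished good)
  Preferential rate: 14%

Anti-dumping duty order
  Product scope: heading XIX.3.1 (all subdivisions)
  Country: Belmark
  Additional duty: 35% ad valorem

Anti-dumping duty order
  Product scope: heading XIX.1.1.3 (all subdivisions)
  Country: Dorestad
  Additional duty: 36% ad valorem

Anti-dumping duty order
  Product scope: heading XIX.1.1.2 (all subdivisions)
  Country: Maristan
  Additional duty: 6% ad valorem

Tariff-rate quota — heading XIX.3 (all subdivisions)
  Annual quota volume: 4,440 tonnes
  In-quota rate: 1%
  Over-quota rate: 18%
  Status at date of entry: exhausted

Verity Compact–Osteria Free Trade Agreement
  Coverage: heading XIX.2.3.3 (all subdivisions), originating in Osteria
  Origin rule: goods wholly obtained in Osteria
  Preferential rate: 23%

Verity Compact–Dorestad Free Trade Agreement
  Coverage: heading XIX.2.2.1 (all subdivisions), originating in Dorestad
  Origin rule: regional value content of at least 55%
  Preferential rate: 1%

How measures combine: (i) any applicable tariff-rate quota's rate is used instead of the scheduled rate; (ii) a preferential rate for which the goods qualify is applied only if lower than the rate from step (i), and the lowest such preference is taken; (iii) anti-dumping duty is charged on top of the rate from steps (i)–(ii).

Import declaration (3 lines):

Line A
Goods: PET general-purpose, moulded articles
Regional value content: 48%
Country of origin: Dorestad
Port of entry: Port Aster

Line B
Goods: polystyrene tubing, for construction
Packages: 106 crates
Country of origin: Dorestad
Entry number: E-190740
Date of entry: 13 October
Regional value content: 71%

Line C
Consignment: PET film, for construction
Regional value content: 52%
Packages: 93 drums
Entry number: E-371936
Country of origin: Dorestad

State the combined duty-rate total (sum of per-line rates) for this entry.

Line A: PET → XIX.3; moulded articles → XIX.3.3; general-purpose → XIX.3.3.3. Scheduled 25%. quota on XIX.3 exhausted → over-quota 18%; Dorestad agreement on XIX.3.1: XIX.3.3.3 not covered; Dorestad agreement on XIX.2.2.1: XIX.3.3.3 not covered. → 18%.
Line B: polystyrene → XIX.2; tubing → XIX.2.1; for construction → XIX.2.1.1. Scheduled 28%. Dorestad agreement on XIX.3.1: XIX.2.1.1 not covered; Dorestad agreement on XIX.2.2.1: XIX.2.1.1 not covered. → 28%.
Line C: PET → XIX.3; film → XIX.3.1; for construction → XIX.3.1.2. Scheduled 14%. quota on XIX.3 exhausted → over-quota 18%; Dorestad agreement on XIX.3.1: RVC < 55%; Dorestad agreement on XIX.2.2.1: XIX.3.1.2 not covered. → 18%.
Sum: 18% + 28% + 18% = 64%.

64%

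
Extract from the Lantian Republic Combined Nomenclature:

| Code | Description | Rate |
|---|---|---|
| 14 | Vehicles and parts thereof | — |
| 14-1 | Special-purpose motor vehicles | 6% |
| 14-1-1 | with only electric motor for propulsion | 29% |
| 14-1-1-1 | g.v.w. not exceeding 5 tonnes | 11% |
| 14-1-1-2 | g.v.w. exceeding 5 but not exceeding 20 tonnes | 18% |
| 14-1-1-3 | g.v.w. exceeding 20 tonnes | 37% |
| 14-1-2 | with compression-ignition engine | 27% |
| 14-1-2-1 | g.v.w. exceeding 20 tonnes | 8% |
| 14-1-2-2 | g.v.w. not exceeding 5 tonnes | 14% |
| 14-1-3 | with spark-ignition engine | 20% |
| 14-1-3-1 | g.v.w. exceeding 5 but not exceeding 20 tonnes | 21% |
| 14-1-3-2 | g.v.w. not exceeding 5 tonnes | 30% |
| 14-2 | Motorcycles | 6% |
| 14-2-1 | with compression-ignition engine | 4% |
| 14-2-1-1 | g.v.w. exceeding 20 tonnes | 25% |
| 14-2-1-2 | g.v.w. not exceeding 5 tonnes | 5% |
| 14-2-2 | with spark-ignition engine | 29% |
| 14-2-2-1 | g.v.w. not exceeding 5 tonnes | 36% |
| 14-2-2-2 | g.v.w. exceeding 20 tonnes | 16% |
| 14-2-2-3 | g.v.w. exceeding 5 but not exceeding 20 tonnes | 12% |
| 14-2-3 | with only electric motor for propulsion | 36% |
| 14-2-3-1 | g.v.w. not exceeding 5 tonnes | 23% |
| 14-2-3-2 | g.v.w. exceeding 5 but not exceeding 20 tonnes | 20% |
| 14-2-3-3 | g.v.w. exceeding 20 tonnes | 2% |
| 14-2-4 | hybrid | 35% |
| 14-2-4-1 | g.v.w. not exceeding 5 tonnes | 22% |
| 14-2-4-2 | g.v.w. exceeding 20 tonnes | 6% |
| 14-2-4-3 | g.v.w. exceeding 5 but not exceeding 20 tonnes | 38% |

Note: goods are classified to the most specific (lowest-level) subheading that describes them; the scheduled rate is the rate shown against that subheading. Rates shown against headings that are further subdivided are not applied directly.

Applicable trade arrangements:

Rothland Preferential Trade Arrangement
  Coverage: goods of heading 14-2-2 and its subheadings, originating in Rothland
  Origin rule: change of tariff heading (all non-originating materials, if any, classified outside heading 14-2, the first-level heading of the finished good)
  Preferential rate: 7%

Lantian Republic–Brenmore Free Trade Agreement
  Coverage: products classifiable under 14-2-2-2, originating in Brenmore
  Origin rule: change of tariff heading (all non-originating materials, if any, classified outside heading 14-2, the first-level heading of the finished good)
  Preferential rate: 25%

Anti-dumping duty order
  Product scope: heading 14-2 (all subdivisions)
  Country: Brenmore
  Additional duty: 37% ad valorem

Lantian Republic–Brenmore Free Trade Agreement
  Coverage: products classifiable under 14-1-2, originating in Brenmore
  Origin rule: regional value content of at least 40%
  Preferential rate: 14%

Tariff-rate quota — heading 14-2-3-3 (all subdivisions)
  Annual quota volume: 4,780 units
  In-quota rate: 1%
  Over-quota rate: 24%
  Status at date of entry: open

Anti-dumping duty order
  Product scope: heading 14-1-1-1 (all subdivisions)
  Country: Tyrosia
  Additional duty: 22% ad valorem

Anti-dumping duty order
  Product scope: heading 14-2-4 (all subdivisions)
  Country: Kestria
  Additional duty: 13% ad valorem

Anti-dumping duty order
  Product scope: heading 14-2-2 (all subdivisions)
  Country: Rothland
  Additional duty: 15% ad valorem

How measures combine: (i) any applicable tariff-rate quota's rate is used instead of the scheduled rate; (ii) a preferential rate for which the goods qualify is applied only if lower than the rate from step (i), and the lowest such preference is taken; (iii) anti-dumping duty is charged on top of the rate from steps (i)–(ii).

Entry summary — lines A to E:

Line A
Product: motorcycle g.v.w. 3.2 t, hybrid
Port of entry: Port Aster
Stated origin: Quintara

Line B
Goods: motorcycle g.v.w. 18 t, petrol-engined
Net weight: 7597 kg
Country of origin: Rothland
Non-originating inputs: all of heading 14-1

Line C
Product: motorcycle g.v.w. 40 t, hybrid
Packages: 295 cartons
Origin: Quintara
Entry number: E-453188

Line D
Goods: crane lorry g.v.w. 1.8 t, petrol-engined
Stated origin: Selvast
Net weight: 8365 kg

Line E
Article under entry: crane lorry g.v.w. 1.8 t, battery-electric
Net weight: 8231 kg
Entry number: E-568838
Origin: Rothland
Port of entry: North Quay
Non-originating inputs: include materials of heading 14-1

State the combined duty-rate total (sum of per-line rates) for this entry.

91%

Line A: motorcycle → 14-2; hybrid → 14-2-4; g.v.w. 3.2 t → 14-2-4-1. Scheduled 22%. No special measure applies. → 22%.
Line B: motorcycle → 14-2; petrol-engined → 14-2-2; g.v.w. 18 t → 14-2-2-3. Scheduled 12%. Rothland agreement on 14-2-2: CTH met → 7% available; preferential 7%; anti-dumping (Rothland, 14-2-2): +15%; total 7% + 15% = 22%. → 22%.
Line C: motorcycle → 14-2; hybrid → 14-2-4; g.v.w. 40 t → 14-2-4-2. Scheduled 6%. No special measure applies. → 6%.
Line D: crane lorry → 14-1; petrol-engined → 14-1-3; g.v.w. 1.8 t → 14-1-3-2. Scheduled 30%. No special measure applies. → 30%.
Line E: crane lorry → 14-1; battery-electric → 14-1-1; g.v.w. 1.8 t → 14-1-1-1. Scheduled 11%. Rothland agreement on 14-2-2: 14-1-1-1 not covered. → 11%.
Sum: 22% + 22% + 6% + 30% + 11% = 91%.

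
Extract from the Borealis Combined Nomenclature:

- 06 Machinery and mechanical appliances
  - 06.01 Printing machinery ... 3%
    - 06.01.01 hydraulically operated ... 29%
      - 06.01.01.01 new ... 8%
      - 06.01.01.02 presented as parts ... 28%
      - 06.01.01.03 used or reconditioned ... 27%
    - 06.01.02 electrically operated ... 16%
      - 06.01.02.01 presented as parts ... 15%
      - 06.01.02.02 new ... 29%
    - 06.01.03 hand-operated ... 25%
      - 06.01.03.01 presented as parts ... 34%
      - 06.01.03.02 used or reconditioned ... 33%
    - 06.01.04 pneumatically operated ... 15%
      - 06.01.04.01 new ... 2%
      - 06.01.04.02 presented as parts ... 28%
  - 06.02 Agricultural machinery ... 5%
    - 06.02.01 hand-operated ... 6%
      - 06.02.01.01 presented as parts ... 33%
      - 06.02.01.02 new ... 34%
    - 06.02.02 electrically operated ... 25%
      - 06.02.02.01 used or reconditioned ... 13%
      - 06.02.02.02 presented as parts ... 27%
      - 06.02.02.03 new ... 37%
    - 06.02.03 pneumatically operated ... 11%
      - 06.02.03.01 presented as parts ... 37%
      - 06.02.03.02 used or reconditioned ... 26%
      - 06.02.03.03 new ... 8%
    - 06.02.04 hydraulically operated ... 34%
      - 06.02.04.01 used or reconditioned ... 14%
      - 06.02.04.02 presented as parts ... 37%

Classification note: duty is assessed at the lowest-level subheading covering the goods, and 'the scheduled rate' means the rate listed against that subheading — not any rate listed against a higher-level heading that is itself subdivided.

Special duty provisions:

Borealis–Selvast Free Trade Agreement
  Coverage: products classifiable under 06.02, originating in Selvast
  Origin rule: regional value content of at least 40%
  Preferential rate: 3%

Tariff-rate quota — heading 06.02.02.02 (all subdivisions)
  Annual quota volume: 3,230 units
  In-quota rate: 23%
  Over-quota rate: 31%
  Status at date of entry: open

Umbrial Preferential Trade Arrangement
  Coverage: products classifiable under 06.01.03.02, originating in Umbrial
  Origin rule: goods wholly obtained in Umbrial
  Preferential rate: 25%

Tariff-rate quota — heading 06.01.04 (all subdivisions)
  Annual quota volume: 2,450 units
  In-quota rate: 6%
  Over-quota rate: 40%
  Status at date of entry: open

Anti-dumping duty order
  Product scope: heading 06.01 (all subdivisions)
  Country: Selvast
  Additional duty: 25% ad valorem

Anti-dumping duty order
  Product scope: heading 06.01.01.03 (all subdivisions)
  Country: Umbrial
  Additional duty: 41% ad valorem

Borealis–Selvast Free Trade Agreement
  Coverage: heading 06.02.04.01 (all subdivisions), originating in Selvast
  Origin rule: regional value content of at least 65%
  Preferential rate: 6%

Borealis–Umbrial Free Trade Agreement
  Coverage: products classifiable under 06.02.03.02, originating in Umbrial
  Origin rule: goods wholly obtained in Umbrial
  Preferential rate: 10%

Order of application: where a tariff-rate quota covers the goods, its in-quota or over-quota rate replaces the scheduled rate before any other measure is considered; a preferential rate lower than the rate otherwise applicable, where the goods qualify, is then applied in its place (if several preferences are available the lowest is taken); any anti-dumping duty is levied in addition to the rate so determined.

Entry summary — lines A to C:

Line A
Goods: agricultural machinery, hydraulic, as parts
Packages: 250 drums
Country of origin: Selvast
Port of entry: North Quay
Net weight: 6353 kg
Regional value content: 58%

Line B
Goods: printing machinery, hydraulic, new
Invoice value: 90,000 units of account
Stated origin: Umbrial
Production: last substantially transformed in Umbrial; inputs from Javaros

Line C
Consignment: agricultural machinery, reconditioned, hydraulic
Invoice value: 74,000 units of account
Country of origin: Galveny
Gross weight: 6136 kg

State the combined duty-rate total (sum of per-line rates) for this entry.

25%

Line A: agricultural → 06.02; hydraulic → 06.02.04; as parts → 06.02.04.02. Scheduled 37%. Selvast agreement on 06.02: RVC ≥ 40% → 3% available; Selvast agreement on 06.02.04.01: 06.02.04.02 not covered; preferential 3%. → 3%.
Line B: printing → 06.01; hydraulic → 06.01.01; new → 06.01.01.01. Scheduled 8%. Umbrial agreement on 06.01.03.02: 06.01.01.01 not covered; Umbrial agreement on 06.02.03.02: 06.01.01.01 not covered. → 8%.
Line C: agricultural → 06.02; hydraulic → 06.02.04; reconditioned → 06.02.04.01. Scheduled 14%. No special measure applies. → 14%.
Sum: 3% + 8% + 14% = 25%.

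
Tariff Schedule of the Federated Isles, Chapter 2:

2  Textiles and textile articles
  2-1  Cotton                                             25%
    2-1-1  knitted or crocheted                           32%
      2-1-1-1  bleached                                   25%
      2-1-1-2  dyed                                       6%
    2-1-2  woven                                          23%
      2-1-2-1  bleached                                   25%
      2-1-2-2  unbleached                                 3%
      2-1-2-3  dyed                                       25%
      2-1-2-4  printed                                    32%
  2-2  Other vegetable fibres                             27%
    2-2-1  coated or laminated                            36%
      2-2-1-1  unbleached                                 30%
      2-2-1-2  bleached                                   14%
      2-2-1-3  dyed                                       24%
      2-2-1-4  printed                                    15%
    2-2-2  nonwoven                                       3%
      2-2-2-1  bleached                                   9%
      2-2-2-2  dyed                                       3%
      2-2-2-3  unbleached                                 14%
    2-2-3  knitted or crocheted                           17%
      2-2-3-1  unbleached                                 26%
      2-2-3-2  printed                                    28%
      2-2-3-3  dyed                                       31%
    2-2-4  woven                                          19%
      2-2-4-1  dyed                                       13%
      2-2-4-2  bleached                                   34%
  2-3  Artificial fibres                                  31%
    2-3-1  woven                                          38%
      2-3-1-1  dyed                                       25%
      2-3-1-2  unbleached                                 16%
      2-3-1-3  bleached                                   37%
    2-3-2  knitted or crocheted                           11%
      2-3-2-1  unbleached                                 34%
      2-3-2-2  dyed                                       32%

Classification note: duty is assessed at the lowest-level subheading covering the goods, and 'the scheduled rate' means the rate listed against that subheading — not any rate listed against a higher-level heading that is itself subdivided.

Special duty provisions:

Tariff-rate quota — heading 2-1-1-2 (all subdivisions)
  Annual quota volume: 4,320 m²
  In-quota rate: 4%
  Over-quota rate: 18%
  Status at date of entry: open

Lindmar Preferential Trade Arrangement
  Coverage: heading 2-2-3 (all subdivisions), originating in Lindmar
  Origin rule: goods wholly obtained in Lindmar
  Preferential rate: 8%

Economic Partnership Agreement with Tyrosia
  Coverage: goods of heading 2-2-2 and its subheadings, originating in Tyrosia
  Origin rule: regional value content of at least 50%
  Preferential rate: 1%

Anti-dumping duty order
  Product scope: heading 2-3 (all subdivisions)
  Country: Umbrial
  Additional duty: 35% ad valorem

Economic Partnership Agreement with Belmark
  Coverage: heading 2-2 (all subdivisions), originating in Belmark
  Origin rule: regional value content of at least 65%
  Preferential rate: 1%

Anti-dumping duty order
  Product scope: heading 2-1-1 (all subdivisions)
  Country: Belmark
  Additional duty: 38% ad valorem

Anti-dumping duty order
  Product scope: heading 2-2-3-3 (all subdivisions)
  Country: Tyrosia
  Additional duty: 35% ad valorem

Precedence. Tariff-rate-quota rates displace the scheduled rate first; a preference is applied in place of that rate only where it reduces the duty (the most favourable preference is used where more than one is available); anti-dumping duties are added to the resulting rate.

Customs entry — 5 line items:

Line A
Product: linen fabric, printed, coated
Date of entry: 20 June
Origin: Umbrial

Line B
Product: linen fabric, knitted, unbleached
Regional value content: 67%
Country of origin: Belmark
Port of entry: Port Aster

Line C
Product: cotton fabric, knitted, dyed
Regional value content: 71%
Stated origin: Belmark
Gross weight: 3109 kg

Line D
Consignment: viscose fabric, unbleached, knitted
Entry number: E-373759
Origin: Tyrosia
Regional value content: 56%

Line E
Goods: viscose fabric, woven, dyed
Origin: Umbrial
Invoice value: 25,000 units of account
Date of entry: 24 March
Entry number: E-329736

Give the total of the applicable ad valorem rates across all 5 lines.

152%

Line A: linen → 2-2; coated → 2-2-1; printed → 2-2-1-4. Scheduled 15%. No special measure applies. → 15%.
Line B: linen → 2-2; knitted → 2-2-3; unbleached → 2-2-3-1. Scheduled 26%. Belmark agreement on 2-2: RVC ≥ 65% → 1% available; preferential 1%. → 1%.
Line C: cotton → 2-1; knitted → 2-1-1; dyed → 2-1-1-2. Scheduled 6%. quota on 2-1-1-2 open → in-quota 4%; Belmark agreement on 2-2: 2-1-1-2 not covered; anti-dumping (Belmark, 2-1-1): +38%; total 4% + 38% = 42%. → 42%.
Line D: viscose → 2-3; knitted → 2-3-2; unbleached → 2-3-2-1. Scheduled 34%. Tyrosia agreement on 2-2-2: 2-3-2-1 not covered. → 34%.
Line E: viscose → 2-3; woven → 2-3-1; dyed → 2-3-1-1. Scheduled 25%. anti-dumping (Umbrial, 2-3): +35%; total 25% + 35% = 60%. → 60%.
Sum: 15% + 1% + 42% + 34% + 60% = 152%.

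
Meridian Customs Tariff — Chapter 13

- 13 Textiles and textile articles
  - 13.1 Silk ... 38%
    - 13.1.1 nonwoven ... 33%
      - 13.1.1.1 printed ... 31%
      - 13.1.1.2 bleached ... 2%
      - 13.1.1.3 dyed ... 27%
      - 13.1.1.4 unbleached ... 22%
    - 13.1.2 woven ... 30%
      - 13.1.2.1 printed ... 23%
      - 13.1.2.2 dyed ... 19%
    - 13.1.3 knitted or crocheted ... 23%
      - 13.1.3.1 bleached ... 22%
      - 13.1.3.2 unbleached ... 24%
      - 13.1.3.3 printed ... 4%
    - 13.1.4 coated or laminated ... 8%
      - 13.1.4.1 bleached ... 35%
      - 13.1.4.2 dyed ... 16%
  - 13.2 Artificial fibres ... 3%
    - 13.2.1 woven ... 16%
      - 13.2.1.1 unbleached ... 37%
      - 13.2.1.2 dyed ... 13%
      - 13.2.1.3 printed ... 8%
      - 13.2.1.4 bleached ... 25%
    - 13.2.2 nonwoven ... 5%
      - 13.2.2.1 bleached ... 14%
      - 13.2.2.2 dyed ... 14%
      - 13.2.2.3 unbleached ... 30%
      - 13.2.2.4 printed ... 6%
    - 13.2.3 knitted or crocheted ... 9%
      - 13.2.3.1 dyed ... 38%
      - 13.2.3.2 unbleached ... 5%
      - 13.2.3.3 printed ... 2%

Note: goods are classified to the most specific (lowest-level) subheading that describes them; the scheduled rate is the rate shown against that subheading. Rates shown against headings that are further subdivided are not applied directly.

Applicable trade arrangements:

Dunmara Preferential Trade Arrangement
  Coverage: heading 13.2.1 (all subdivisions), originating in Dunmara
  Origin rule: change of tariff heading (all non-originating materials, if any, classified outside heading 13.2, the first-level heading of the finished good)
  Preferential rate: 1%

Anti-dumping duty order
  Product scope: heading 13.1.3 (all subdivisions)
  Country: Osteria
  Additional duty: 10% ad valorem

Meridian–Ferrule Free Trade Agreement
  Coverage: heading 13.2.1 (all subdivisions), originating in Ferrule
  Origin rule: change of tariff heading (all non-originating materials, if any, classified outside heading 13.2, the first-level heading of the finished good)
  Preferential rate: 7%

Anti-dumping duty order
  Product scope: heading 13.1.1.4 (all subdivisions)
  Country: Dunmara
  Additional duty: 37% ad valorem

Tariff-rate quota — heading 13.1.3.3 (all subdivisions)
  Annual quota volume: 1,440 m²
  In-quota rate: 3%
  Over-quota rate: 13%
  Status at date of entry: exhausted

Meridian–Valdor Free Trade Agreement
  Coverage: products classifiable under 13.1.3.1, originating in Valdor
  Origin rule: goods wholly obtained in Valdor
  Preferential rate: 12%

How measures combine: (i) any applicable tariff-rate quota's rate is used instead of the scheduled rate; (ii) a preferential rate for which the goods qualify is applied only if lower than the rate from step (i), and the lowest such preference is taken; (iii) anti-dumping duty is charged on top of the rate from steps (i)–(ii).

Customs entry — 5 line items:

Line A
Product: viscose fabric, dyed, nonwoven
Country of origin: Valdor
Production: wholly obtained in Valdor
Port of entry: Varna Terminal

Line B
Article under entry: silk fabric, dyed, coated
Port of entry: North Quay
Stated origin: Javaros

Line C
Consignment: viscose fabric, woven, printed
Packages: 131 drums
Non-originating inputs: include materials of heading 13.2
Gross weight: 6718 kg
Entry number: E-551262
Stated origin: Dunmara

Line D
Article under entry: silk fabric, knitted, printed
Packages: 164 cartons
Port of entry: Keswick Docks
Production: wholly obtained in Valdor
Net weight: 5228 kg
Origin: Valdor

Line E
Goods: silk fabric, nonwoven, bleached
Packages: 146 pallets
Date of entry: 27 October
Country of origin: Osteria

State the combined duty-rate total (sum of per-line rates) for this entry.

53%

Line A: viscose → 13.2; nonwoven → 13.2.2; dyed → 13.2.2.2. Scheduled 14%. Valdor agreement on 13.1.3.1: 13.2.2.2 not covered. → 14%.
Line B: silk → 13.1; coated → 13.1.4; dyed → 13.1.4.2. Scheduled 16%. No special measure applies. → 16%.
Line C: viscose → 13.2; woven → 13.2.1; printed → 13.2.1.3. Scheduled 8%. Dunmara agreement on 13.2.1: CTH not met. → 8%.
Line D: silk → 13.1; knitted → 13.1.3; printed → 13.1.3.3. Scheduled 4%. quota on 13.1.3.3 exhausted → over-quota 13%; Valdor agreement on 13.1.3.1: 13.1.3.3 not covered. → 13%.
Line E: silk → 13.1; nonwoven → 13.1.1; bleached → 13.1.1.2. Scheduled 2%. No special measure applies. → 2%.
Sum: 14% + 16% + 8% + 13% + 2% = 53%.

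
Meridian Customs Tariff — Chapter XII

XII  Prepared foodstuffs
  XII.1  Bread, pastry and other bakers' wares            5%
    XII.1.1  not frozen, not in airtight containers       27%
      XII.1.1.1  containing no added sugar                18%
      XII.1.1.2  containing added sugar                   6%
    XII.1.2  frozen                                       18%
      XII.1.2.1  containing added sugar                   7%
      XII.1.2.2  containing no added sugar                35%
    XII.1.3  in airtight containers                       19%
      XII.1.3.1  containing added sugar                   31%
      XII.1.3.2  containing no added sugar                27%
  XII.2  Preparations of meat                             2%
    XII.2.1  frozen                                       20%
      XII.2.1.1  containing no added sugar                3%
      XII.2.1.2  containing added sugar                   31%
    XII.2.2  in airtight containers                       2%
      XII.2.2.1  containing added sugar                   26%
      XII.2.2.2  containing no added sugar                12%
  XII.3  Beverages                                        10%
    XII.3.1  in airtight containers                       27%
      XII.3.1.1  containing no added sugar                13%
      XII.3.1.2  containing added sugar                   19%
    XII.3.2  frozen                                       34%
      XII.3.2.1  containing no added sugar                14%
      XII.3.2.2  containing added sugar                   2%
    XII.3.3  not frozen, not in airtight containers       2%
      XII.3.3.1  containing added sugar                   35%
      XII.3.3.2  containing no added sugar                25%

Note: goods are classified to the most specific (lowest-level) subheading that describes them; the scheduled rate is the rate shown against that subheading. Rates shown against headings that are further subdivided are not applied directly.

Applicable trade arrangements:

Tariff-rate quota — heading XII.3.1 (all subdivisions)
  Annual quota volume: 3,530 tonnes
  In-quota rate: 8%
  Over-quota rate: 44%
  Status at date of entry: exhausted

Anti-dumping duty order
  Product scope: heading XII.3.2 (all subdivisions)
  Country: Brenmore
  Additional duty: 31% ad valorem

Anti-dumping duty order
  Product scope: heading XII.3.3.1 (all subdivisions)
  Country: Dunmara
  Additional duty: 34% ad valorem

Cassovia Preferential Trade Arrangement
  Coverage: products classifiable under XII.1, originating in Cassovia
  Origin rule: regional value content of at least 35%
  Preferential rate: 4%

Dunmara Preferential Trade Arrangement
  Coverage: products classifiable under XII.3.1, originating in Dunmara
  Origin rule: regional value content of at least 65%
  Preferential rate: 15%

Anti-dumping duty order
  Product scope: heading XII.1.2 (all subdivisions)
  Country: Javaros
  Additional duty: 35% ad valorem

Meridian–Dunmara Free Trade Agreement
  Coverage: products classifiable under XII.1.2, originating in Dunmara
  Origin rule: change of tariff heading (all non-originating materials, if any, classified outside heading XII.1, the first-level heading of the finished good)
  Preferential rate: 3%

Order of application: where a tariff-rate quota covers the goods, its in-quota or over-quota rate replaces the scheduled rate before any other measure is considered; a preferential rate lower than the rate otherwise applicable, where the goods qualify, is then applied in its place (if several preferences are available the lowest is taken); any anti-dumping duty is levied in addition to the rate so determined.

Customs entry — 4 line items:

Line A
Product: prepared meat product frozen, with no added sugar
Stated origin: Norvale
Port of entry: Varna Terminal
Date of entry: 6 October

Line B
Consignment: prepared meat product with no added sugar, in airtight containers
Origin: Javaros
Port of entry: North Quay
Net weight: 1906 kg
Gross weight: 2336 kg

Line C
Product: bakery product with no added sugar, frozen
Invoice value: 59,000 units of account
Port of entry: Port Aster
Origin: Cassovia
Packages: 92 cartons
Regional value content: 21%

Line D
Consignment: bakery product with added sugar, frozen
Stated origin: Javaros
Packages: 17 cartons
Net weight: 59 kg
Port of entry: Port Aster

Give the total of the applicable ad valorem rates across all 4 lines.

Line A: prepared meat product → XII.2; frozen → XII.2.1; with no added sugar → XII.2.1.1. Scheduled 3%. No special measure applies. → 3%.
Line B: prepared meat product → XII.2; in airtight containers → XII.2.2; with no added sugar → XII.2.2.2. Scheduled 12%. No special measure applies. → 12%.
Line C: bakery product → XII.1; frozen → XII.1.2; with no added sugar → XII.1.2.2. Scheduled 35%. Cassovia agreement on XII.1: RVC < 35%. → 35%.
Line D: bakery product → XII.1; frozen → XII.1.2; with added sugar → XII.1.2.1. Scheduled 7%. anti-dumping (Javaros, XII.1.2): +35%; total 7% + 35% = 42%. → 42%.
Sum: 3% + 12% + 35% + 42% = 92%.

92%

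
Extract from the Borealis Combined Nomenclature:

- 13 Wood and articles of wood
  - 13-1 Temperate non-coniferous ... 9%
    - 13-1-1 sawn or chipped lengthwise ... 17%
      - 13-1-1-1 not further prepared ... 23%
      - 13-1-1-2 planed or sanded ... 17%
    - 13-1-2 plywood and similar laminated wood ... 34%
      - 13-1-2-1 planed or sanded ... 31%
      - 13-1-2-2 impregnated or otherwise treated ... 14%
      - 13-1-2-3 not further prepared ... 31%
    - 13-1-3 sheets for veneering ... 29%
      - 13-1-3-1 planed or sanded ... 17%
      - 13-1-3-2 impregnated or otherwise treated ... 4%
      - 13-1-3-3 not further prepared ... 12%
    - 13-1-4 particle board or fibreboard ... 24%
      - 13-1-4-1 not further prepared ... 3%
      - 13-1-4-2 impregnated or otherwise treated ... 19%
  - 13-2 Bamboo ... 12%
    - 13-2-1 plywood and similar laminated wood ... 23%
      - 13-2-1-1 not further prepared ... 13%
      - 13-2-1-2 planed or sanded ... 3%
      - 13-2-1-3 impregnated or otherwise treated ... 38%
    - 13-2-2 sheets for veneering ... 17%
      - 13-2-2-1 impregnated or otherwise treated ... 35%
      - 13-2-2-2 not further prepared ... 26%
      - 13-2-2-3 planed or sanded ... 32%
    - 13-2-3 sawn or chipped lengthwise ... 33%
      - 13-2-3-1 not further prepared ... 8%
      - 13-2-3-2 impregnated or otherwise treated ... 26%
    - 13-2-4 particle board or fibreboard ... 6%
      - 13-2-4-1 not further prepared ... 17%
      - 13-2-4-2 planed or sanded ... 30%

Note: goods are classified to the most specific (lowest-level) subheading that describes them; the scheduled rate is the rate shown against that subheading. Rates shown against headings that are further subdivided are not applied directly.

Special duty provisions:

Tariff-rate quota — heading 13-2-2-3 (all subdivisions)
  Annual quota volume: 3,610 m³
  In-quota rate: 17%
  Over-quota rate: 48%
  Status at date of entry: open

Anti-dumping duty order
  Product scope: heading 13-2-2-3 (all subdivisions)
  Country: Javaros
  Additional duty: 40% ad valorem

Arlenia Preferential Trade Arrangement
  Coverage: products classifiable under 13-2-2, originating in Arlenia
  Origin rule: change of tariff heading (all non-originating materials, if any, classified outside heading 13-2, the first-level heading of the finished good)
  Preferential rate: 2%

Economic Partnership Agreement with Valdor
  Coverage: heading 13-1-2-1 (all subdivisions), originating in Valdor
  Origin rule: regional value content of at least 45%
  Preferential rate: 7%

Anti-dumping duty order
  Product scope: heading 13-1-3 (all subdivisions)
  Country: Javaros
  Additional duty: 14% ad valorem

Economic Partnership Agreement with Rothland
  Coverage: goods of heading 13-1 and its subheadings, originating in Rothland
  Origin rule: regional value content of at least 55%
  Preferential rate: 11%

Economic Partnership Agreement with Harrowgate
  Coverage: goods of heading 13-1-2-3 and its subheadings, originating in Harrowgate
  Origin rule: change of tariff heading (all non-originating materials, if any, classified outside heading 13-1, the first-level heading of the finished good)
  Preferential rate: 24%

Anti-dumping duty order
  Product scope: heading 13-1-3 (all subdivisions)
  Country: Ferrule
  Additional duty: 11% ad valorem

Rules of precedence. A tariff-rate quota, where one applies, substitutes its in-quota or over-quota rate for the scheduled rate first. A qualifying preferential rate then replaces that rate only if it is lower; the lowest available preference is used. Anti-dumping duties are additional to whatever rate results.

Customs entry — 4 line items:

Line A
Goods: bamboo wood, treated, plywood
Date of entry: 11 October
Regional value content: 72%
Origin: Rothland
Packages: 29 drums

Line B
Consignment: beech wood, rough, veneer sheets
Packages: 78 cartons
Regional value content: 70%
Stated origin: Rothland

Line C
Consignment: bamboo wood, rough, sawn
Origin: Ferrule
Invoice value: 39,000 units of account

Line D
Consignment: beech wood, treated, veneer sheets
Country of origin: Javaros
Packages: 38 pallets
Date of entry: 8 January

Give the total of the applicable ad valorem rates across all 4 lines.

Line A: bamboo → 13-2; plywood → 13-2-1; treated → 13-2-1-3. Scheduled 38%. Rothland agreement on 13-1: 13-2-1-3 not covered. → 38%.
Line B: beech → 13-1; veneer sheets → 13-1-3; rough → 13-1-3-3. Scheduled 12%. Rothland agreement on 13-1: RVC ≥ 55% → 11% available; preferential 11%. → 11%.
Line C: bamboo → 13-2; sawn → 13-2-3; rough → 13-2-3-1. Scheduled 8%. No special measure applies. → 8%.
Line D: beech → 13-1; veneer sheets → 13-1-3; treated → 13-1-3-2. Scheduled 4%. anti-dumping (Javaros, 13-1-3): +14%; total 4% + 14% = 18%. → 18%.
Sum: 38% + 11% + 8% + 18% = 75%.

75%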